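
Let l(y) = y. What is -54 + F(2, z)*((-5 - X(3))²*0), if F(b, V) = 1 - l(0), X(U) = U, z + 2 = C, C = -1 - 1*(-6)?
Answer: -54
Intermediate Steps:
C = 5 (C = -1 + 6 = 5)
z = 3 (z = -2 + 5 = 3)
F(b, V) = 1 (F(b, V) = 1 - 1*0 = 1 + 0 = 1)
-54 + F(2, z)*((-5 - X(3))²*0) = -54 + 1*((-5 - 1*3)²*0) = -54 + 1*((-5 - 3)²*0) = -54 + 1*((-8)²*0) = -54 + 1*(64*0) = -54 + 1*0 = -54 + 0 = -54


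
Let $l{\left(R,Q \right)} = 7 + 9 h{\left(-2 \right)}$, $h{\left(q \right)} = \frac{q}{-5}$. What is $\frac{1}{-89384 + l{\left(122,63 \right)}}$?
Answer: $- \frac{5}{446867} \approx -1.1189 \cdot 10^{-5}$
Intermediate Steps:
$h{\left(q \right)} = - \frac{q}{5}$ ($h{\left(q \right)} = q \left(- \frac{1}{5}\right) = - \frac{q}{5}$)
$l{\left(R,Q \right)} = \frac{53}{5}$ ($l{\left(R,Q \right)} = 7 + 9 \left(\left(- \frac{1}{5}\right) \left(-2\right)\right) = 7 + 9 \cdot \frac{2}{5} = 7 + \frac{18}{5} = \frac{53}{5}$)
$\frac{1}{-89384 + l{\left(122,63 \right)}} = \frac{1}{-89384 + \frac{53}{5}} = \frac{1}{- \frac{446867}{5}} = - \frac{5}{446867}$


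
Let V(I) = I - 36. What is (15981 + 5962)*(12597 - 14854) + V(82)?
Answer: -49525305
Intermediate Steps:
V(I) = -36 + I
(15981 + 5962)*(12597 - 14854) + V(82) = (15981 + 5962)*(12597 - 14854) + (-36 + 82) = 21943*(-2257) + 46 = -49525351 + 46 = -49525305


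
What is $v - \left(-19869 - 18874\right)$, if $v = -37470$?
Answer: $1273$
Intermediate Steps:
$v - \left(-19869 - 18874\right) = -37470 - \left(-19869 - 18874\right) = -37470 - -38743 = -37470 + 38743 = 1273$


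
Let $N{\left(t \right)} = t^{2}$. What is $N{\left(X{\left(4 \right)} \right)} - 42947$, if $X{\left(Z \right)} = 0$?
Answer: $-42947$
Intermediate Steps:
$N{\left(X{\left(4 \right)} \right)} - 42947 = 0^{2} - 42947 = 0 - 42947 = -42947$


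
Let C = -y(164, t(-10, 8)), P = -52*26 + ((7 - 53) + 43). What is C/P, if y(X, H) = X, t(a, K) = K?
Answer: 164/1355 ≈ 0.12103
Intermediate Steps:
P = -1355 (P = -1352 + (-46 + 43) = -1352 - 3 = -1355)
C = -164 (C = -1*164 = -164)
C/P = -164/(-1355) = -164*(-1/1355) = 164/1355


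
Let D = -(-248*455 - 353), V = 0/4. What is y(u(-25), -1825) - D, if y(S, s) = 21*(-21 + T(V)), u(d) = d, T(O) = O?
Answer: -113634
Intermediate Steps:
V = 0 (V = 0*(1/4) = 0)
D = 113193 (D = -(-112840 - 353) = -1*(-113193) = 113193)
y(S, s) = -441 (y(S, s) = 21*(-21 + 0) = 21*(-21) = -441)
y(u(-25), -1825) - D = -441 - 1*113193 = -441 - 113193 = -113634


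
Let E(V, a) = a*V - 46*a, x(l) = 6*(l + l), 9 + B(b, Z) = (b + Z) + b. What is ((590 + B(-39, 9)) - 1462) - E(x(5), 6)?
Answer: -1034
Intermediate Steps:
B(b, Z) = -9 + Z + 2*b (B(b, Z) = -9 + ((b + Z) + b) = -9 + ((Z + b) + b) = -9 + (Z + 2*b) = -9 + Z + 2*b)
x(l) = 12*l (x(l) = 6*(2*l) = 12*l)
E(V, a) = -46*a + V*a (E(V, a) = V*a - 46*a = -46*a + V*a)
((590 + B(-39, 9)) - 1462) - E(x(5), 6) = ((590 + (-9 + 9 + 2*(-39))) - 1462) - 6*(-46 + 12*5) = ((590 + (-9 + 9 - 78)) - 1462) - 6*(-46 + 60) = ((590 - 78) - 1462) - 6*14 = (512 - 1462) - 1*84 = -950 - 84 = -1034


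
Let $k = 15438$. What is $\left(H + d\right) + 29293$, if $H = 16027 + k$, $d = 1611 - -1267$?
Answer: $63636$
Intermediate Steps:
$d = 2878$ ($d = 1611 + 1267 = 2878$)
$H = 31465$ ($H = 16027 + 15438 = 31465$)
$\left(H + d\right) + 29293 = \left(31465 + 2878\right) + 29293 = 34343 + 29293 = 63636$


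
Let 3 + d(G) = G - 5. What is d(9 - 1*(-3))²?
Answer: 16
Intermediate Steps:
d(G) = -8 + G (d(G) = -3 + (G - 5) = -3 + (-5 + G) = -8 + G)
d(9 - 1*(-3))² = (-8 + (9 - 1*(-3)))² = (-8 + (9 + 3))² = (-8 + 12)² = 4² = 16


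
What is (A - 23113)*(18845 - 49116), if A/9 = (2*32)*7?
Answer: 577600951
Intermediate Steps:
A = 4032 (A = 9*((2*32)*7) = 9*(64*7) = 9*448 = 4032)
(A - 23113)*(18845 - 49116) = (4032 - 23113)*(18845 - 49116) = -19081*(-30271) = 577600951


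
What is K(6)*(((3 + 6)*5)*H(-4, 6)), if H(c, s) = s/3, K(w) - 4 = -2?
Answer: 180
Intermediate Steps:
K(w) = 2 (K(w) = 4 - 2 = 2)
H(c, s) = s/3 (H(c, s) = s*(1/3) = s/3)
K(6)*(((3 + 6)*5)*H(-4, 6)) = 2*(((3 + 6)*5)*((1/3)*6)) = 2*((9*5)*2) = 2*(45*2) = 2*90 = 180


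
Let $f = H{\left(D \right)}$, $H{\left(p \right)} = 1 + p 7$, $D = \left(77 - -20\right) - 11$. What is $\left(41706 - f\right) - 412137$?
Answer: $-371034$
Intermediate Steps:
$D = 86$ ($D = \left(77 + \left(-22 + 42\right)\right) - 11 = \left(77 + 20\right) - 11 = 97 - 11 = 86$)
$H{\left(p \right)} = 1 + 7 p$
$f = 603$ ($f = 1 + 7 \cdot 86 = 1 + 602 = 603$)
$\left(41706 - f\right) - 412137 = \left(41706 - 603\right) - 412137 = 41103 - 412137 = -371034$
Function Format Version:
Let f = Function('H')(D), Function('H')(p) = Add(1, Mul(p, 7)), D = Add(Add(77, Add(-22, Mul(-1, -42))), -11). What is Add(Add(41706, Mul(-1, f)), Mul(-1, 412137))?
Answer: -371034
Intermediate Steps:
D = 86 (D = Add(Add(77, Add(-22, 42)), -11) = Add(Add(77, 20), -11) = Add(97, -11) = 86)
Function('H')(p) = Add(1, Mul(7, p))
f = 603 (f = Add(1, Mul(7, 86)) = Add(1, 602) = 603)
Add(Add(41706, Mul(-1, f)), Mul(-1, 412137)) = Add(Add(41706, Mul(-1, 603)), Mul(-1, 412137)) = Add(Add(41706, -603), -412137) = Add(41103, -412137) = -371034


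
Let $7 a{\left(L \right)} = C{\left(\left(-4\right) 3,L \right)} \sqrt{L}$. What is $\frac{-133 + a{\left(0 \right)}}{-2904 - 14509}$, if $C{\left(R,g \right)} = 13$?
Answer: $\frac{133}{17413} \approx 0.007638$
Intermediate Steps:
$a{\left(L \right)} = \frac{13 \sqrt{L}}{7}$
$\frac{-133 + a{\left(0 \right)}}{-2904 - 14509} = \frac{-133 + \frac{13 \sqrt{0}}{7}}{-2904 - 14509} = \frac{-133 + \frac{13}{7} \cdot 0}{-2904 - 14509} = \frac{-133 + 0}{-17413} = \left(-133\right) \left(- \frac{1}{17413}\right) = \frac{133}{17413}$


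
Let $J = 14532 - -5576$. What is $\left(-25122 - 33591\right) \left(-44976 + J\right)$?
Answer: $1460074884$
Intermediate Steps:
$J = 20108$ ($J = 14532 + 5576 = 20108$)
$\left(-25122 - 33591\right) \left(-44976 + J\right) = \left(-25122 - 33591\right) \left(-44976 + 20108\right) = \left(-58713\right) \left(-24868\right) = 1460074884$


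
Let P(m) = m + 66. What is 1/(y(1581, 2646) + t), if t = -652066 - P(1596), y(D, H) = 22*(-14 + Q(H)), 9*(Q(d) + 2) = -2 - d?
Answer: -9/5944976 ≈ -1.5139e-6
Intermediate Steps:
P(m) = 66 + m
Q(d) = -20/9 - d/9 (Q(d) = -2 + (-2 - d)/9 = -2 + (-2/9 - d/9) = -20/9 - d/9)
y(D, H) = -3212/9 - 22*H/9 (y(D, H) = 22*(-14 + (-20/9 - H/9)) = 22*(-146/9 - H/9) = -3212/9 - 22*H/9)
t = -653728 (t = -652066 - (66 + 1596) = -652066 - 1*1662 = -652066 - 1662 = -653728)
1/(y(1581, 2646) + t) = 1/((-3212/9 - 22/9*2646) - 653728) = 1/((-3212/9 - 6468) - 653728) = 1/(-61424/9 - 653728) = 1/(-5944976/9) = -9/5944976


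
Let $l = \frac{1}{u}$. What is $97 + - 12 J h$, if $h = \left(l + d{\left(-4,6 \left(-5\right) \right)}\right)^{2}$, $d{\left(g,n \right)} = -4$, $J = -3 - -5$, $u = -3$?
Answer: $- \frac{1061}{3} \approx -353.67$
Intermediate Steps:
$J = 2$ ($J = -3 + 5 = 2$)
$l = - \frac{1}{3}$ ($l = \frac{1}{-3} = - \frac{1}{3} \approx -0.33333$)
$h = \frac{169}{9}$ ($h = \left(- \frac{1}{3} - 4\right)^{2} = \left(- \frac{13}{3}\right)^{2} = \frac{169}{9} \approx 18.778$)
$97 + - 12 J h = 97 + \left(-12\right) 2 \cdot \frac{169}{9} = 97 - \frac{1352}{3} = - \frac{1061}{3}$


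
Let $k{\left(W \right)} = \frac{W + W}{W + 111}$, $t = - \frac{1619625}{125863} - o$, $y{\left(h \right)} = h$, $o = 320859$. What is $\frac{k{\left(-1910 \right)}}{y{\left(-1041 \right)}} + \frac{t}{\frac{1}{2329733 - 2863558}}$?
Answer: $\frac{40374812968801375759190}{235711066017} \approx 1.7129 \cdot 10^{11}$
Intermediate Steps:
$t = - \frac{40385895942}{125863}$ ($t = - \frac{1619625}{125863} - 320859 = - \frac{40385895942}{125863} \approx -3.2087 \cdot 10^{5}$)
$k{\left(W \right)} = \frac{2 W}{111 + W}$
$\frac{k{\left(-1910 \right)}}{y{\left(-1041 \right)}} + \frac{t}{\frac{1}{2329733 - 2863558}} = \frac{2 \left(-1910\right) \frac{1}{111 - 1910}}{-1041} - \frac{40385895942}{125863 \frac{1}{2329733 - 2863558}} = 2 \left(-1910\right) \frac{1}{-1799} \left(- \frac{1}{1041}\right) - \frac{40385895942}{125863 \frac{1}{-533825}} = 2 \left(-1910\right) \left(- \frac{1}{1799}\right) \left(- \frac{1}{1041}\right) - \frac{40385895942}{125863 \left(- \frac{1}{533825}\right)} = \frac{3820}{1799} \left(- \frac{1}{1041}\right) - - \frac{21559000901238150}{125863} = - \frac{3820}{1872759} + \frac{21559000901238150}{125863} = \frac{40374812968801375759190}{235711066017}$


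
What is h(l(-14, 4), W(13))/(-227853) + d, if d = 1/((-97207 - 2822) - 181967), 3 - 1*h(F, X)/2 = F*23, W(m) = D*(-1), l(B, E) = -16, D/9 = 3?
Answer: -7223065/2215642572 ≈ -0.0032600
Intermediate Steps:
D = 27 (D = 9*3 = 27)
W(m) = -27 (W(m) = 27*(-1) = -27)
h(F, X) = 6 - 46*F (h(F, X) = 6 - 2*F*23 = 6 - 46*F)
d = -1/281996 (d = 1/(-100029 - 181967) = 1/(-281996) = -1/281996 ≈ -3.5461e-6)
h(l(-14, 4), W(13))/(-227853) + d = (6 - 46*(-16))/(-227853) - 1/281996 = (6 + 736)*(-1/227853) - 1/281996 = 742*(-1/227853) - 1/281996 = -742/227853 - 1/281996 = -7223065/2215642572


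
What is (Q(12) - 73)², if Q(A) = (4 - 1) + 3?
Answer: 4489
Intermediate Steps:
Q(A) = 6 (Q(A) = 3 + 3 = 6)
(Q(12) - 73)² = (6 - 73)² = (-67)² = 4489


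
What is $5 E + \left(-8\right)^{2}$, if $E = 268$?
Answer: $1404$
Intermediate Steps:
$5 E + \left(-8\right)^{2} = 5 \cdot 268 + \left(-8\right)^{2} = 1340 + 64 = 1404$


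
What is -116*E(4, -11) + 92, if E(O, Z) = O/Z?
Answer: 1476/11 ≈ 134.18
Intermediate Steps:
-116*E(4, -11) + 92 = -464/(-11) + 92 = -464*(-1)/11 + 92 = -116*(-4/11) + 92 = 464/11 + 92 = 1476/11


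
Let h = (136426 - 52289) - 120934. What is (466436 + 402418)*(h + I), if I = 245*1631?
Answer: 315218493492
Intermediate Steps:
I = 399595
h = -36797 (h = 84137 - 120934 = -36797)
(466436 + 402418)*(h + I) = (466436 + 402418)*(-36797 + 399595) = 868854*362798 = 315218493492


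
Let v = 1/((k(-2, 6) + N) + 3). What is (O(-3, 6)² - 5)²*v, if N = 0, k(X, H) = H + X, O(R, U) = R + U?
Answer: 16/7 ≈ 2.2857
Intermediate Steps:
v = ⅐ (v = 1/(((6 - 2) + 0) + 3) = 1/((4 + 0) + 3) = 1/(4 + 3) = 1/7 = ⅐ ≈ 0.14286)
(O(-3, 6)² - 5)²*v = ((-3 + 6)² - 5)²*(⅐) = (3² - 5)²*(⅐) = (9 - 5)²*(⅐) = 4²*(⅐) = 16*(⅐) = 16/7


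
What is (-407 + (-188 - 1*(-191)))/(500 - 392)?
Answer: -101/27 ≈ -3.7407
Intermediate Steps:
(-407 + (-188 - 1*(-191)))/(500 - 392) = (-407 + (-188 + 191))/108 = (-407 + 3)*(1/108) = -404*1/108 = -101/27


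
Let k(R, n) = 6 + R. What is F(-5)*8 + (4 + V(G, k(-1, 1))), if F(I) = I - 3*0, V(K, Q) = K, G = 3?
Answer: -33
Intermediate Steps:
F(I) = I (F(I) = I + 0 = I)
F(-5)*8 + (4 + V(G, k(-1, 1))) = -5*8 + (4 + 3) = -40 + 7 = -33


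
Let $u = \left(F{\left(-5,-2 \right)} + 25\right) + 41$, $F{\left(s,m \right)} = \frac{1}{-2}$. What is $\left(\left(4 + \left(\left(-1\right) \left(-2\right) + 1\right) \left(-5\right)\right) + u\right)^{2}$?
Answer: $\frac{11881}{4} \approx 2970.3$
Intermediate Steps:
$F{\left(s,m \right)} = - \frac{1}{2}$
$u = \frac{131}{2}$ ($u = \left(- \frac{1}{2} + 25\right) + 41 = \frac{49}{2} + 41 = \frac{131}{2} \approx 65.5$)
$\left(\left(4 + \left(\left(-1\right) \left(-2\right) + 1\right) \left(-5\right)\right) + u\right)^{2} = \left(\left(4 + \left(\left(-1\right) \left(-2\right) + 1\right) \left(-5\right)\right) + \frac{131}{2}\right)^{2} = \left(\left(4 + \left(2 + 1\right) \left(-5\right)\right) + \frac{131}{2}\right)^{2} = \left(\left(4 + 3 \left(-5\right)\right) + \frac{131}{2}\right)^{2} = \left(\left(4 - 15\right) + \frac{131}{2}\right)^{2} = \left(-11 + \frac{131}{2}\right)^{2} = \left(\frac{109}{2}\right)^{2} = \frac{11881}{4}$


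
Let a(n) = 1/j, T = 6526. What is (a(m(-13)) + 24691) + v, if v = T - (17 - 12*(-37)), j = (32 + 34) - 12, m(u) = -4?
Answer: 1660825/54 ≈ 30756.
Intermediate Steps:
j = 54 (j = 66 - 12 = 54)
a(n) = 1/54
v = 6065 (v = 6526 - (17 - 12*(-37)) = 6526 - (17 + 444) = 6526 - 1*461 = 6526 - 461 = 6065)
(a(m(-13)) + 24691) + v = (1/54 + 24691) + 6065 = 1333315/54 + 6065 = 1660825/54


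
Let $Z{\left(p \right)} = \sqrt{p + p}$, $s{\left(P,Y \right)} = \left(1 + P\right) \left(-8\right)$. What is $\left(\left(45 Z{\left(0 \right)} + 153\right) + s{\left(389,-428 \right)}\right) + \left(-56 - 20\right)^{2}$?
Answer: $2809$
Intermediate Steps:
$s{\left(P,Y \right)} = -8 - 8 P$
$Z{\left(p \right)} = \sqrt{2} \sqrt{p}$ ($Z{\left(p \right)} = \sqrt{2 p} = \sqrt{2} \sqrt{p}$)
$\left(\left(45 Z{\left(0 \right)} + 153\right) + s{\left(389,-428 \right)}\right) + \left(-56 - 20\right)^{2} = \left(\left(45 \sqrt{2} \sqrt{0} + 153\right) - 3120\right) + \left(-56 - 20\right)^{2} = \left(\left(45 \sqrt{2} \cdot 0 + 153\right) - 3120\right) + \left(-76\right)^{2} = \left(\left(45 \cdot 0 + 153\right) - 3120\right) + 5776 = \left(\left(0 + 153\right) - 3120\right) + 5776 = \left(153 - 3120\right) + 5776 = -2967 + 5776 = 2809$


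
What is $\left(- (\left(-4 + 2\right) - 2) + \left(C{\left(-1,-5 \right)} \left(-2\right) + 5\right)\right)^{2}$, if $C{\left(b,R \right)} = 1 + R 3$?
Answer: $1369$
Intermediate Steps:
$C{\left(b,R \right)} = 1 + 3 R$
$\left(- (\left(-4 + 2\right) - 2) + \left(C{\left(-1,-5 \right)} \left(-2\right) + 5\right)\right)^{2} = \left(- (\left(-4 + 2\right) - 2) + \left(\left(1 + 3 \left(-5\right)\right) \left(-2\right) + 5\right)\right)^{2} = \left(- (-2 - 2) + \left(\left(1 - 15\right) \left(-2\right) + 5\right)\right)^{2} = \left(\left(-1\right) \left(-4\right) + \left(\left(-14\right) \left(-2\right) + 5\right)\right)^{2} = \left(4 + \left(28 + 5\right)\right)^{2} = \left(4 + 33\right)^{2} = 37^{2} = 1369$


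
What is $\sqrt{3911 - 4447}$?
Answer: $2 i \sqrt{134} \approx 23.152 i$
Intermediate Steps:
$\sqrt{3911 - 4447} = \sqrt{-536} = 2 i \sqrt{134}$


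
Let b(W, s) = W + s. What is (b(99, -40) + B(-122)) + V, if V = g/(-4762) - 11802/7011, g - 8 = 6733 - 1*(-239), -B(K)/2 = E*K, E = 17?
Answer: 23391895195/5564397 ≈ 4203.9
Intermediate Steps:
B(K) = -34*K
g = 6980 (g = 8 + (6733 - 1*(-239)) = 8 + (6733 + 239) = 8 + 6972 = 6980)
V = -17522984/5564397 (V = 6980/(-4762) - 11802/7011 = 6980*(-1/4762) - 11802*1/7011 = -3490/2381 - 3934/2337 = -17522984/5564397 ≈ -3.1491)
(b(99, -40) + B(-122)) + V = ((99 - 40) - 34*(-122)) - 17522984/5564397 = (59 + 4148) - 17522984/5564397 = 4207 - 17522984/5564397 = 23391895195/5564397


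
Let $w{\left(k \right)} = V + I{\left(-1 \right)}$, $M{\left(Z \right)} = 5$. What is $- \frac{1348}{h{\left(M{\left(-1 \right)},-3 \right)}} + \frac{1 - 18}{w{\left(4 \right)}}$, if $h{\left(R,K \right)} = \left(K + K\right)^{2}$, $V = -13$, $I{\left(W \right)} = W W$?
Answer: $- \frac{1297}{36} \approx -36.028$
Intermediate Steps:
$I{\left(W \right)} = W^{2}$
$h{\left(R,K \right)} = 4 K^{2}$ ($h{\left(R,K \right)} = \left(2 K\right)^{2} = 4 K^{2}$)
$w{\left(k \right)} = -12$ ($w{\left(k \right)} = -13 + \left(-1\right)^{2} = -13 + 1 = -12$)
$- \frac{1348}{h{\left(M{\left(-1 \right)},-3 \right)}} + \frac{1 - 18}{w{\left(4 \right)}} = - \frac{1348}{4 \left(-3\right)^{2}} + \frac{1 - 18}{-12} = - \frac{1348}{4 \cdot 9} + \left(1 - 18\right) \left(- \frac{1}{12}\right) = - \frac{1348}{36} - - \frac{17}{12} = \left(-1348\right) \frac{1}{36} + \frac{17}{12} = - \frac{337}{9} + \frac{17}{12} = - \frac{1297}{36}$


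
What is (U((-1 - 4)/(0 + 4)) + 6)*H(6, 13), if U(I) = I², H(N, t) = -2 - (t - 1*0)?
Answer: -1815/16 ≈ -113.44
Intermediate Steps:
H(N, t) = -2 - t (H(N, t) = -2 - (t + 0) = -2 - t)
(U((-1 - 4)/(0 + 4)) + 6)*H(6, 13) = (((-1 - 4)/(0 + 4))² + 6)*(-2 - 1*13) = ((-5/4)² + 6)*(-2 - 13) = ((-5*¼)² + 6)*(-15) = ((-5/4)² + 6)*(-15) = (25/16 + 6)*(-15) = (121/16)*(-15) = -1815/16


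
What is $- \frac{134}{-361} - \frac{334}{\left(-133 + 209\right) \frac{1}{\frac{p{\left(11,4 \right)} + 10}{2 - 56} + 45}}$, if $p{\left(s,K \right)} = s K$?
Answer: $- \frac{69672}{361} \approx -193.0$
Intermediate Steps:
$p{\left(s,K \right)} = K s$
$- \frac{134}{-361} - \frac{334}{\left(-133 + 209\right) \frac{1}{\frac{p{\left(11,4 \right)} + 10}{2 - 56} + 45}} = - \frac{134}{-361} - \frac{334}{\left(-133 + 209\right) \frac{1}{\frac{4 \cdot 11 + 10}{2 - 56} + 45}} = \left(-134\right) \left(- \frac{1}{361}\right) - \frac{334}{76 \frac{1}{\frac{44 + 10}{-54} + 45}} = \frac{134}{361} - \frac{334}{76 \frac{1}{54 \left(- \frac{1}{54}\right) + 45}} = \frac{134}{361} - \frac{334}{76 \frac{1}{-1 + 45}} = \frac{134}{361} - \frac{334}{76 \cdot \frac{1}{44}} = \frac{134}{361} - \frac{334}{\frac{19}{11}} = \frac{134}{361} - \frac{3674}{19} = - \frac{69672}{361}$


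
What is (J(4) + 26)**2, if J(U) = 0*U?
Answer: 676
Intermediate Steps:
J(U) = 0
(J(4) + 26)**2 = (0 + 26)**2 = 26**2 = 676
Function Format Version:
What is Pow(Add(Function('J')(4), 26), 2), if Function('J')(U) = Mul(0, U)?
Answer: 676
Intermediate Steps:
Function('J')(U) = 0
Pow(Add(Function('J')(4), 26), 2) = Pow(Add(0, 26), 2) = Pow(26, 2) = 676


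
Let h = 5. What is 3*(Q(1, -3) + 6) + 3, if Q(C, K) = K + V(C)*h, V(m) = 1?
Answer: 27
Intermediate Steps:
Q(C, K) = 5 + K (Q(C, K) = K + 1*5 = K + 5 = 5 + K)
3*(Q(1, -3) + 6) + 3 = 3*((5 - 3) + 6) + 3 = 3*(2 + 6) + 3 = 3*8 + 3 = 24 + 3 = 27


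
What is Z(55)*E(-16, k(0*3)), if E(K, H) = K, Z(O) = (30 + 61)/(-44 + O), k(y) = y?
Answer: -1456/11 ≈ -132.36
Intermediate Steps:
Z(O) = 91/(-44 + O)
Z(55)*E(-16, k(0*3)) = (91/(-44 + 55))*(-16) = (91/11)*(-16) = -1456/11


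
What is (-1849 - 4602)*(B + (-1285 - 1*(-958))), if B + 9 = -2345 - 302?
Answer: 19243333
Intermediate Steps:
B = -2656 (B = -9 + (-2345 - 302) = -9 - 2647 = -2656)
(-1849 - 4602)*(B + (-1285 - 1*(-958))) = (-1849 - 4602)*(-2656 + (-1285 - 1*(-958))) = -6451*(-2656 + (-1285 + 958)) = -6451*(-2656 - 327) = -6451*(-2983) = 19243333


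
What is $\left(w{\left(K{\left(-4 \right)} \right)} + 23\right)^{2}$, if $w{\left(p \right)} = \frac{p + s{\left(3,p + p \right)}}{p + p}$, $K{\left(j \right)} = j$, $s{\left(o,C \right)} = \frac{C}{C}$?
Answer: $\frac{34969}{64} \approx 546.39$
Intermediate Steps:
$s{\left(o,C \right)} = 1$
$w{\left(p \right)} = \frac{1 + p}{2 p}$ ($w{\left(p \right)} = \frac{p + 1}{p + p} = \frac{1 + p}{2 p}$)
$\left(w{\left(K{\left(-4 \right)} \right)} + 23\right)^{2} = \left(\frac{1 - 4}{2 \left(-4\right)} + 23\right)^{2} = \left(\frac{1}{2} \left(- \frac{1}{4}\right) \left(-3\right) + 23\right)^{2} = \left(\frac{3}{8} + 23\right)^{2} = \left(\frac{187}{8}\right)^{2} = \frac{34969}{64}$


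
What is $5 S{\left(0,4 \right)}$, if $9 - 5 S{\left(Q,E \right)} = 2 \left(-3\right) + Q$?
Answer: $15$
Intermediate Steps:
$S{\left(Q,E \right)} = 3 - \frac{Q}{5}$ ($S{\left(Q,E \right)} = \frac{9}{5} - \frac{2 \left(-3\right) + Q}{5} = \frac{9}{5} - \frac{-6 + Q}{5} = \frac{9}{5} - \left(- \frac{6}{5} + \frac{Q}{5}\right) = 3 - \frac{Q}{5}$)
$5 S{\left(0,4 \right)} = 5 \left(3 - 0\right) = 5 \left(3 + 0\right) = 5 \cdot 3 = 15$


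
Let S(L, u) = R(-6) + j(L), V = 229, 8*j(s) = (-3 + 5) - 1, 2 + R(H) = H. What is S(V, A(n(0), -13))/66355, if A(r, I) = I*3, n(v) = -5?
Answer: -63/530840 ≈ -0.00011868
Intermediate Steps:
R(H) = -2 + H
j(s) = ⅛ (j(s) = ((-3 + 5) - 1)/8 = (2 - 1)/8 = (⅛)*1 = ⅛)
A(r, I) = 3*I
S(L, u) = -63/8 (S(L, u) = (-2 - 6) + ⅛ = -8 + ⅛ = -63/8)
S(V, A(n(0), -13))/66355 = -63/8/66355 = -63/8*1/66355 = -63/530840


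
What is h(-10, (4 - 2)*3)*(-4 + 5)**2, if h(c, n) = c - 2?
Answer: -12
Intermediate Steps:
h(c, n) = -2 + c
h(-10, (4 - 2)*3)*(-4 + 5)**2 = (-2 - 10)*(-4 + 5)**2 = -12*1**2 = -12*1 = -12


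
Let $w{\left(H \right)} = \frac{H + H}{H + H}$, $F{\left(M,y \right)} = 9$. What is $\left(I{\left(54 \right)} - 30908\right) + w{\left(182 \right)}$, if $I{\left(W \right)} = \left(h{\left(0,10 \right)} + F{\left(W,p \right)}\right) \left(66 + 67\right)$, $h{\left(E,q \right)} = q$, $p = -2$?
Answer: $-28380$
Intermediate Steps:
$I{\left(W \right)} = 2527$ ($I{\left(W \right)} = \left(10 + 9\right) \left(66 + 67\right) = 19 \cdot 133 = 2527$)
$w{\left(H \right)} = 1$ ($w{\left(H \right)} = \frac{2 H}{2 H} = 2 H \frac{1}{2 H} = 1$)
$\left(I{\left(54 \right)} - 30908\right) + w{\left(182 \right)} = \left(2527 - 30908\right) + 1 = -28381 + 1 = -28380$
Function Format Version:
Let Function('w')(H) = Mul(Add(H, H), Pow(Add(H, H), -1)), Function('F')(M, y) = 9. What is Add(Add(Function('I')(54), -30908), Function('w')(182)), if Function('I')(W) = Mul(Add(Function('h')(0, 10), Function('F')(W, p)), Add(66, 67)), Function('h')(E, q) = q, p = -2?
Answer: -28380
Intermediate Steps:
Function('I')(W) = 2527 (Function('I')(W) = Mul(Add(10, 9), Add(66, 67)) = Mul(19, 133) = 2527)
Function('w')(H) = 1 (Function('w')(H) = Mul(Mul(2, H), Pow(Mul(2, H), -1)) = Mul(Mul(2, H), Mul(Rational(1, 2), Pow(H, -1))) = 1)
Add(Add(Function('I')(54), -30908), Function('w')(182)) = Add(Add(2527, -30908), 1) = Add(-28381, 1) = -28380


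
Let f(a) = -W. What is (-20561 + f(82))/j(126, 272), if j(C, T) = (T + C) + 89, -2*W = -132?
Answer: -20627/487 ≈ -42.355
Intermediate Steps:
W = 66 (W = -½*(-132) = 66)
j(C, T) = 89 + C + T (j(C, T) = (C + T) + 89 = 89 + C + T)
f(a) = -66 (f(a) = -1*66 = -66)
(-20561 + f(82))/j(126, 272) = (-20561 - 66)/(89 + 126 + 272) = -20627/487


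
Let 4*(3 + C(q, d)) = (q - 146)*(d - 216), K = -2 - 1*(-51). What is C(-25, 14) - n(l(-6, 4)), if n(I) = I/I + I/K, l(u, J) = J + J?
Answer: 845871/98 ≈ 8631.3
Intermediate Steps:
l(u, J) = 2*J
K = 49 (K = -2 + 51 = 49)
n(I) = 1 + I/49 (n(I) = I/I + I/49 = 1 + I*(1/49) = 1 + I/49)
C(q, d) = -3 + (-216 + d)*(-146 + q)/4 (C(q, d) = -3 + ((q - 146)*(d - 216))/4 = -3 + ((-146 + q)*(-216 + d))/4 = -3 + ((-216 + d)*(-146 + q))/4 = -3 + (-216 + d)*(-146 + q)/4)
C(-25, 14) - n(l(-6, 4)) = (7881 - 54*(-25) - 73/2*14 + (¼)*14*(-25)) - (1 + (2*4)/49) = (7881 + 1350 - 511 - 175/2) - (1 + (1/49)*8) = 17265/2 - (1 + 8/49) = 17265/2 - 1*57/49 = 17265/2 - 57/49 = 845871/98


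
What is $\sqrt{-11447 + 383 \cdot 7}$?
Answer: $3 i \sqrt{974} \approx 93.627 i$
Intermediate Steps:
$\sqrt{-11447 + 383 \cdot 7} = \sqrt{-11447 + 2681} = \sqrt{-8766} = 3 i \sqrt{974}$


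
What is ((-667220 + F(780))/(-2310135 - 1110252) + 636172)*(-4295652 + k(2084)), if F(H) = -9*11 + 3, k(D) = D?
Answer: -9342611212042979840/3420387 ≈ -2.7314e+12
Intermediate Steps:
F(H) = -96 (F(H) = -99 + 3 = -96)
((-667220 + F(780))/(-2310135 - 1110252) + 636172)*(-4295652 + k(2084)) = ((-667220 - 96)/(-2310135 - 1110252) + 636172)*(-4295652 + 2084) = (-667316/(-3420387) + 636172)*(-4293568) = (-667316*(-1/3420387) + 636172)*(-4293568) = (667316/3420387 + 636172)*(-4293568) = (2175955105880/3420387)*(-4293568) = -9342611212042979840/3420387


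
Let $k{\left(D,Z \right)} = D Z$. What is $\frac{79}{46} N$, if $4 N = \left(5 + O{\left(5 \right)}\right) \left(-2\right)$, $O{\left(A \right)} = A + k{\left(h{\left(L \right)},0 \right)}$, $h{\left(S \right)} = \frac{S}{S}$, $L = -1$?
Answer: $- \frac{395}{46} \approx -8.587$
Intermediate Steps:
$h{\left(S \right)} = 1$
$O{\left(A \right)} = A$ ($O{\left(A \right)} = A + 1 \cdot 0 = A + 0 = A$)
$N = -5$ ($N = \frac{\left(5 + 5\right) \left(-2\right)}{4} = \frac{10 \left(-2\right)}{4} = \frac{1}{4} \left(-20\right) = -5$)
$\frac{79}{46} N = \frac{79}{46} \left(-5\right) = - \frac{395}{46}$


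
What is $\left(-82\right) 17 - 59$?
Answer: $-1453$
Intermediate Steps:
$\left(-82\right) 17 - 59 = -1394 - 59 = -1453$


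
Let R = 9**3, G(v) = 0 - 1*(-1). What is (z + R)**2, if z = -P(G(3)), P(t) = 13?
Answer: 512656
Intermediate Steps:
G(v) = 1 (G(v) = 0 + 1 = 1)
R = 729
z = -13 (z = -1*13 = -13)
(z + R)**2 = (-13 + 729)**2 = 716**2 = 512656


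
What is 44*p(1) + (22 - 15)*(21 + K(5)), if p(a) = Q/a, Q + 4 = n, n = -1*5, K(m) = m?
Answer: -214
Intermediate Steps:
n = -5
Q = -9 (Q = -4 - 5 = -9)
p(a) = -9/a
44*p(1) + (22 - 15)*(21 + K(5)) = 44*(-9/1) + (22 - 15)*(21 + 5) = 44*(-9*1) + 7*26 = 44*(-9) + 182 = -396 + 182 = -214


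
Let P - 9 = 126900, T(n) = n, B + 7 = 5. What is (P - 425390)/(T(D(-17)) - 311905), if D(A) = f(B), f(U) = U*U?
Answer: 298481/311901 ≈ 0.95697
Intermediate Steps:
B = -2 (B = -7 + 5 = -2)
f(U) = U**2
D(A) = 4 (D(A) = (-2)**2 = 4)
P = 126909 (P = 9 + 126900 = 126909)
(P - 425390)/(T(D(-17)) - 311905) = (126909 - 425390)/(4 - 311905) = -298481/(-311901) = -298481*(-1/311901) = 298481/311901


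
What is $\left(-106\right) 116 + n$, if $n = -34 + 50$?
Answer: $-12280$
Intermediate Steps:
$n = 16$
$\left(-106\right) 116 + n = \left(-106\right) 116 + 16 = -12296 + 16 = -12280$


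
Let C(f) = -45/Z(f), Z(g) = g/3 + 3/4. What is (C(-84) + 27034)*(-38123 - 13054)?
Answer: -150812784822/109 ≈ -1.3836e+9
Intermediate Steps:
Z(g) = 3/4 + g/3 (Z(g) = g*(1/3) + 3*(1/4) = g/3 + 3/4 = 3/4 + g/3)
C(f) = -45/(3/4 + f/3)
(C(-84) + 27034)*(-38123 - 13054) = (-540/(9 + 4*(-84)) + 27034)*(-38123 - 13054) = (-540/(9 - 336) + 27034)*(-51177) = (-540/(-327) + 27034)*(-51177) = (-540*(-1/327) + 27034)*(-51177) = (180/109 + 27034)*(-51177) = (2946886/109)*(-51177) = -150812784822/109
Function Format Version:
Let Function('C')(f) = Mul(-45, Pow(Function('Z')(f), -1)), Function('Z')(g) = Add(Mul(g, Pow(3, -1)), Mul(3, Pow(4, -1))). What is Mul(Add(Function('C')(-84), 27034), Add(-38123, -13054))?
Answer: Rational(-150812784822, 109) ≈ -1.3836e+9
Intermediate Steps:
Function('Z')(g) = Add(Rational(3, 4), Mul(Rational(1, 3), g)) (Function('Z')(g) = Add(Mul(g, Rational(1, 3)), Mul(3, Rational(1, 4))) = Add(Mul(Rational(1, 3), g), Rational(3, 4)) = Add(Rational(3, 4), Mul(Rational(1, 3), g)))
Function('C')(f) = Mul(-45, Pow(Add(Rational(3, 4), Mul(Rational(1, 3), f)), -1))
Mul(Add(Function('C')(-84), 27034), Add(-38123, -13054)) = Mul(Add(Mul(-540, Pow(Add(9, Mul(4, -84)), -1)), 27034), Add(-38123, -13054)) = Mul(Add(Mul(-540, Pow(Add(9, -336), -1)), 27034), -51177) = Mul(Add(Mul(-540, Pow(-327, -1)), 27034), -51177) = Mul(Add(Mul(-540, Rational(-1, 327)), 27034), -51177) = Mul(Add(Rational(180, 109), 27034), -51177) = Mul(Rational(2946886, 109), -51177) = Rational(-150812784822, 109)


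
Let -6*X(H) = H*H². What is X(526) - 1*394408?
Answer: -73949012/3 ≈ -2.4650e+7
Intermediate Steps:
X(H) = -H³/6 (X(H) = -H*H²/6 = -H³/6)
X(526) - 1*394408 = -⅙*526³ - 1*394408 = -⅙*145531576 - 394408 = -72765788/3 - 394408 = -73949012/3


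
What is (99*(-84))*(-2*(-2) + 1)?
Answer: -41580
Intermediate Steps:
(99*(-84))*(-2*(-2) + 1) = -8316*(4 + 1) = -8316*5 = -41580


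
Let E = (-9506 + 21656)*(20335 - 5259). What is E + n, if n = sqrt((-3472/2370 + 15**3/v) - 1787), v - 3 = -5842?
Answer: 183173400 + 2*I*sqrt(21412848101102265)/6919215 ≈ 1.8317e+8 + 42.297*I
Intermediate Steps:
v = -5839 (v = 3 - 5842 = -5839)
n = 2*I*sqrt(21412848101102265)/6919215 (n = sqrt((-3472/2370 + 15**3/(-5839)) - 1787) = sqrt((-3472*1/2370 + 3375*(-1/5839)) - 1787) = sqrt((-1736/1185 - 3375/5839) - 1787) = sqrt(-14135879/6919215 - 1787) = sqrt(-12378773084/6919215) = 2*I*sqrt(21412848101102265)/6919215 ≈ 42.297*I)
E = 183173400 (E = 12150*15076 = 183173400)
E + n = 183173400 + 2*I*sqrt(21412848101102265)/6919215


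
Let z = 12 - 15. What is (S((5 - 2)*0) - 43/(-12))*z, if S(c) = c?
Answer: -43/4 ≈ -10.750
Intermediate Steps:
z = -3
(S((5 - 2)*0) - 43/(-12))*z = ((5 - 2)*0 - 43/(-12))*(-3) = (3*0 - 43*(-1/12))*(-3) = (0 + 43/12)*(-3) = (43/12)*(-3) = -43/4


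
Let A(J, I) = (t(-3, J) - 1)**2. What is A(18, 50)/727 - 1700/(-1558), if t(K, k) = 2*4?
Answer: 656121/566333 ≈ 1.1585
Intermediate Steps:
t(K, k) = 8
A(J, I) = 49 (A(J, I) = (8 - 1)**2 = 7**2 = 49)
A(18, 50)/727 - 1700/(-1558) = 49/727 - 1700/(-1558) = 49*(1/727) - 1700*(-1/1558) = 49/727 + 850/779 = 656121/566333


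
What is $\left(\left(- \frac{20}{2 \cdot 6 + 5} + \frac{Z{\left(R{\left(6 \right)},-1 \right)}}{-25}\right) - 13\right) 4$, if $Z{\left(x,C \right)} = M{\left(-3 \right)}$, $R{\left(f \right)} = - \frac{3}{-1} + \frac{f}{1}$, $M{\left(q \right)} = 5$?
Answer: $- \frac{4888}{85} \approx -57.506$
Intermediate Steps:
$R{\left(f \right)} = 3 + f$ ($R{\left(f \right)} = \left(-3\right) \left(-1\right) + f 1 = 3 + f$)
$Z{\left(x,C \right)} = 5$
$\left(\left(- \frac{20}{2 \cdot 6 + 5} + \frac{Z{\left(R{\left(6 \right)},-1 \right)}}{-25}\right) - 13\right) 4 = \left(\left(- \frac{20}{2 \cdot 6 + 5} + \frac{5}{-25}\right) - 13\right) 4 = \left(\left(- \frac{20}{12 + 5} + 5 \left(- \frac{1}{25}\right)\right) - 13\right) 4 = \left(\left(- \frac{20}{17} - \frac{1}{5}\right) - 13\right) 4 = \left(- \frac{117}{85} - 13\right) 4 = \left(- \frac{1222}{85}\right) 4 = - \frac{4888}{85}$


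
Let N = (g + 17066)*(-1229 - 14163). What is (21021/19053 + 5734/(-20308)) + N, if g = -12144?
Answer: -4885577772980135/64488054 ≈ -7.5759e+7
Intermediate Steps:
N = -75759424 (N = (-12144 + 17066)*(-1229 - 14163) = 4922*(-15392) = -75759424)
(21021/19053 + 5734/(-20308)) + N = (21021/19053 + 5734/(-20308)) - 75759424 = (21021*(1/19053) + 5734*(-1/20308)) - 75759424 = (7007/6351 - 2867/10154) - 75759424 = 52940761/64488054 - 75759424 = -4885577772980135/64488054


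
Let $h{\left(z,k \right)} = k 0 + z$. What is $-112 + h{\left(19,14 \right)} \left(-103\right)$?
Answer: $-2069$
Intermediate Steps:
$h{\left(z,k \right)} = z$ ($h{\left(z,k \right)} = 0 + z = z$)
$-112 + h{\left(19,14 \right)} \left(-103\right) = -112 + 19 \left(-103\right) = -112 - 1957 = -2069$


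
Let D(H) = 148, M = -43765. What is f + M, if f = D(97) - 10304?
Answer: -53921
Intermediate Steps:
f = -10156 (f = 148 - 10304 = -10156)
f + M = -10156 - 43765 = -53921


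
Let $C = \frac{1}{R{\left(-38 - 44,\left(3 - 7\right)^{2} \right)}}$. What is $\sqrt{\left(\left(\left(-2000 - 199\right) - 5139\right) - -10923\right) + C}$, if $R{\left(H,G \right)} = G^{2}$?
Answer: $\frac{\sqrt{917761}}{16} \approx 59.875$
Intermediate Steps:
$C = \frac{1}{256}$ ($C = \frac{1}{\left(\left(3 - 7\right)^{2}\right)^{2}} = \frac{1}{\left(\left(-4\right)^{2}\right)^{2}} = \frac{1}{16^{2}} = \frac{1}{256} \approx 0.0039063$)
$\sqrt{\left(\left(\left(-2000 - 199\right) - 5139\right) - -10923\right) + C} = \sqrt{\left(\left(\left(-2000 - 199\right) - 5139\right) - -10923\right) + \frac{1}{256}} = \sqrt{\left(\left(-2199 - 5139\right) + 10923\right) + \frac{1}{256}} = \sqrt{\left(-7338 + 10923\right) + \frac{1}{256}} = \sqrt{3585 + \frac{1}{256}} = \sqrt{\frac{917761}{256}} = \frac{\sqrt{917761}}{16}$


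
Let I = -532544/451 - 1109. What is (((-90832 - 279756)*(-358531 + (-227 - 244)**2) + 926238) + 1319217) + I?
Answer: 22846720515222/451 ≈ 5.0658e+10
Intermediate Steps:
I = -1032703/451 (I = -532544/451 - 1109 = -1032703/451 ≈ -2289.8)
(((-90832 - 279756)*(-358531 + (-227 - 244)**2) + 926238) + 1319217) + I = (((-90832 - 279756)*(-358531 + (-227 - 244)**2) + 926238) + 1319217) - 1032703/451 = ((-370588*(-358531 + (-471)**2) + 926238) + 1319217) - 1032703/451 = ((-370588*(-358531 + 221841) + 926238) + 1319217) - 1032703/451 = ((-370588*(-136690) + 926238) + 1319217) - 1032703/451 = ((50655673720 + 926238) + 1319217) - 1032703/451 = (50656599958 + 1319217) - 1032703/451 = 50657919175 - 1032703/451 = 22846720515222/451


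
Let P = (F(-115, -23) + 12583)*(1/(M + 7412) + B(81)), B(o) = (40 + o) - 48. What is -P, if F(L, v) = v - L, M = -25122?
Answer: -3277321515/3542 ≈ -9.2527e+5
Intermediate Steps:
B(o) = -8 + o
P = 3277321515/3542 (P = ((-23 - 1*(-115)) + 12583)*(1/(-25122 + 7412) + (-8 + 81)) = ((-23 + 115) + 12583)*(1/(-17710) + 73) = (92 + 12583)*(-1/17710 + 73) = 12675*(1292829/17710) = 3277321515/3542 ≈ 9.2527e+5)
-P = -1*3277321515/3542 = -3277321515/3542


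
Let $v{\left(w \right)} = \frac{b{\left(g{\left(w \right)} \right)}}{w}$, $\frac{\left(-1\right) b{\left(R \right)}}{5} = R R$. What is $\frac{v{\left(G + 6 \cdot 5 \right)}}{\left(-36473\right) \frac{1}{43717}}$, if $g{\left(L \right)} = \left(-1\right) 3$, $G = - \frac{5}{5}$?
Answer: $\frac{1967265}{1057717} \approx 1.8599$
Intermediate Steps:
$G = -1$ ($G = - \frac{5}{5} = \left(-1\right) 1 = -1$)
$g{\left(L \right)} = -3$
$b{\left(R \right)} = - 5 R^{2}$ ($b{\left(R \right)} = - 5 R R = - 5 R^{2}$)
$v{\left(w \right)} = - \frac{45}{w}$ ($v{\left(w \right)} = \frac{\left(-5\right) \left(-3\right)^{2}}{w} = \frac{\left(-5\right) 9}{w} = - \frac{45}{w}$)
$\frac{v{\left(G + 6 \cdot 5 \right)}}{\left(-36473\right) \frac{1}{43717}} = \frac{\left(-45\right) \frac{1}{-1 + 6 \cdot 5}}{\left(-36473\right) \frac{1}{43717}} = \frac{\left(-45\right) \frac{1}{-1 + 30}}{\left(-36473\right) \frac{1}{43717}} = \frac{\left(-45\right) \frac{1}{29}}{- \frac{36473}{43717}} = \left(-45\right) \frac{1}{29} \left(- \frac{43717}{36473}\right) = \left(- \frac{45}{29}\right) \left(- \frac{43717}{36473}\right) = \frac{1967265}{1057717}$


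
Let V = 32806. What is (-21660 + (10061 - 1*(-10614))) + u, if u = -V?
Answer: -33791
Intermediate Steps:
u = -32806 (u = -1*32806 = -32806)
(-21660 + (10061 - 1*(-10614))) + u = (-21660 + (10061 - 1*(-10614))) - 32806 = (-21660 + (10061 + 10614)) - 32806 = (-21660 + 20675) - 32806 = -985 - 32806 = -33791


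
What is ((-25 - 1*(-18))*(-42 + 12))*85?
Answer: 17850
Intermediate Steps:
((-25 - 1*(-18))*(-42 + 12))*85 = ((-25 + 18)*(-30))*85 = -7*(-30)*85 = 210*85 = 17850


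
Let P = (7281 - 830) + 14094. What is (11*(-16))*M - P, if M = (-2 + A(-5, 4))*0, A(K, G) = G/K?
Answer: -20545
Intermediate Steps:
P = 20545 (P = 6451 + 14094 = 20545)
M = 0 (M = (-2 + 4/(-5))*0 = (-2 + 4*(-⅕))*0 = (-2 - ⅘)*0 = -14/5*0 = 0)
(11*(-16))*M - P = (11*(-16))*0 - 1*20545 = -176*0 - 20545 = 0 - 20545 = -20545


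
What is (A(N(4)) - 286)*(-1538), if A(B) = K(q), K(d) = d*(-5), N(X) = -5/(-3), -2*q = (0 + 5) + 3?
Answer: 409108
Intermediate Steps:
q = -4 (q = -((0 + 5) + 3)/2 = -(5 + 3)/2 = -1/2*8 = -4)
N(X) = 5/3 (N(X) = -5*(-1/3) = 5/3)
K(d) = -5*d
A(B) = 20 (A(B) = -5*(-4) = 20)
(A(N(4)) - 286)*(-1538) = (20 - 286)*(-1538) = -266*(-1538) = 409108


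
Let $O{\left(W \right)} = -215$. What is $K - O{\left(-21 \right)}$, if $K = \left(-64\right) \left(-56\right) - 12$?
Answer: $3787$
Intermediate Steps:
$K = 3572$ ($K = 3584 - 12 = 3572$)
$K - O{\left(-21 \right)} = 3572 - -215 = 3572 + 215 = 3787$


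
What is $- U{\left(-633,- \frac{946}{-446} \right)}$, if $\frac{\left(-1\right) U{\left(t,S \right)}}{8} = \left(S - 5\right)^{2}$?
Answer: $\frac{3297312}{49729} \approx 66.306$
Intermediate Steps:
$U{\left(t,S \right)} = - 8 \left(-5 + S\right)^{2}$ ($U{\left(t,S \right)} = - 8 \left(S - 5\right)^{2} = - 8 \left(-5 + S\right)^{2}$)
$- U{\left(-633,- \frac{946}{-446} \right)} = - \left(-8\right) \left(-5 - \frac{946}{-446}\right)^{2} = - \left(-8\right) \left(-5 - - \frac{473}{223}\right)^{2} = - \left(-8\right) \left(-5 + \frac{473}{223}\right)^{2} = - \left(-8\right) \left(- \frac{642}{223}\right)^{2} = - \frac{\left(-8\right) 412164}{49729} = \left(-1\right) \left(- \frac{3297312}{49729}\right) = \frac{3297312}{49729}$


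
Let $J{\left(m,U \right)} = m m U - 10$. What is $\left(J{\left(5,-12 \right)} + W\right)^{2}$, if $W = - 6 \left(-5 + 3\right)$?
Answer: $88804$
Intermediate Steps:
$J{\left(m,U \right)} = -10 + U m^{2}$ ($J{\left(m,U \right)} = m^{2} U - 10 = U m^{2} - 10 = -10 + U m^{2}$)
$W = 12$ ($W = \left(-6\right) \left(-2\right) = 12$)
$\left(J{\left(5,-12 \right)} + W\right)^{2} = \left(\left(-10 - 12 \cdot 5^{2}\right) + 12\right)^{2} = \left(\left(-10 - 300\right) + 12\right)^{2} = \left(-310 + 12\right)^{2} = \left(-298\right)^{2} = 88804$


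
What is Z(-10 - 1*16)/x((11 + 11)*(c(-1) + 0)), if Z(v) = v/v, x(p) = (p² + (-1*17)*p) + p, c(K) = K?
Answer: 1/836 ≈ 0.0011962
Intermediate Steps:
x(p) = p² - 16*p (x(p) = (p² - 17*p) + p = p² - 16*p)
Z(v) = 1
Z(-10 - 1*16)/x((11 + 11)*(c(-1) + 0)) = 1/(((11 + 11)*(-1 + 0))*(-16 + (11 + 11)*(-1 + 0))) = 1/((22*(-1))*(-16 + 22*(-1))) = 1/(-22*(-16 - 22)) = 1/(-22*(-38)) = 1/836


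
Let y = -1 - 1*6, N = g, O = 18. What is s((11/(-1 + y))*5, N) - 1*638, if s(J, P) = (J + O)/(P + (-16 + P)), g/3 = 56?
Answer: -1633191/2560 ≈ -637.96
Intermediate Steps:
g = 168 (g = 3*56 = 168)
N = 168
y = -7 (y = -1 - 6 = -7)
s(J, P) = (18 + J)/(-16 + 2*P) (s(J, P) = (J + 18)/(P + (-16 + P)) = (18 + J)/(-16 + 2*P))
s((11/(-1 + y))*5, N) - 1*638 = (18 + (11/(-1 - 7))*5)/(2*(-8 + 168)) - 1*638 = (½)*(18 + (11/(-8))*5)/160 - 638 = (½)*(1/160)*(18 + (11*(-⅛))*5) - 638 = (½)*(1/160)*(18 - 11/8*5) - 638 = (½)*(1/160)*(18 - 55/8) - 638 = (½)*(1/160)*(89/8) - 638 = 89/2560 - 638 = -1633191/2560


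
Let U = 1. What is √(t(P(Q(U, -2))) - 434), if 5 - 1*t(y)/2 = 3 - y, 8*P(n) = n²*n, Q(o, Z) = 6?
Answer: 2*I*√94 ≈ 19.391*I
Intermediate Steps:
P(n) = n³/8 (P(n) = (n²*n)/8 = n³/8)
t(y) = 4 + 2*y (t(y) = 10 - 2*(3 - y) = 10 + (-6 + 2*y) = 4 + 2*y)
√(t(P(Q(U, -2))) - 434) = √((4 + 2*((⅛)*6³)) - 434) = √((4 + 2*((⅛)*216)) - 434) = √((4 + 2*27) - 434) = √((4 + 54) - 434) = √(58 - 434) = √(-376) = 2*I*√94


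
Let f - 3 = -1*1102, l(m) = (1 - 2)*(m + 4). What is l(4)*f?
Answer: 8792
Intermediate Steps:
l(m) = -4 - m (l(m) = -(4 + m) = -4 - m)
f = -1099 (f = 3 - 1*1102 = 3 - 1102 = -1099)
l(4)*f = (-4 - 1*4)*(-1099) = (-4 - 4)*(-1099) = -8*(-1099) = 8792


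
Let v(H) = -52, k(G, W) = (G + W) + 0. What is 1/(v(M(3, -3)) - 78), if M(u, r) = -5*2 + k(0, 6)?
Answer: -1/130 ≈ -0.0076923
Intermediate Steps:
k(G, W) = G + W
M(u, r) = -4 (M(u, r) = -5*2 + (0 + 6) = -10 + 6 = -4)
1/(v(M(3, -3)) - 78) = 1/(-52 - 78) = 1/(-130) = -1/130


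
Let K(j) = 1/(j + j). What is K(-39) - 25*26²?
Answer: -1318201/78 ≈ -16900.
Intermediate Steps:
K(j) = 1/(2*j)
K(-39) - 25*26² = (½)/(-39) - 25*26² = (½)*(-1/39) - 25*676 = -1/78 - 1*16900 = -1/78 - 16900 = -1318201/78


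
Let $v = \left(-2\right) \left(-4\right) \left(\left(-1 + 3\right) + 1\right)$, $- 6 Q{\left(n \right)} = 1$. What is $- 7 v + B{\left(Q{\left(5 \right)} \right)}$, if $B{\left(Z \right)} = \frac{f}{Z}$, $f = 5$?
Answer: $-198$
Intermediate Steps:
$Q{\left(n \right)} = - \frac{1}{6}$ ($Q{\left(n \right)} = \left(- \frac{1}{6}\right) 1 = - \frac{1}{6}$)
$B{\left(Z \right)} = \frac{5}{Z}$
$v = 24$ ($v = 8 \left(2 + 1\right) = 8 \cdot 3 = 24$)
$- 7 v + B{\left(Q{\left(5 \right)} \right)} = \left(-7\right) 24 + \frac{5}{- \frac{1}{6}} = -168 + 5 \left(-6\right) = -168 - 30 = -198$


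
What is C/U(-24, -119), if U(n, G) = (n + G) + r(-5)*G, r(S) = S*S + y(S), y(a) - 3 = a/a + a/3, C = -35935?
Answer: 107805/10187 ≈ 10.583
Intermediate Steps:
y(a) = 4 + a/3 (y(a) = 3 + (a/a + a/3) = 3 + (1 + a*(1/3)) = 3 + (1 + a/3) = 4 + a/3)
r(S) = 4 + S**2 + S/3 (r(S) = S*S + (4 + S/3) = S**2 + (4 + S/3) = 4 + S**2 + S/3)
U(n, G) = n + 85*G/3 (U(n, G) = (n + G) + (4 + (-5)**2 + (1/3)*(-5))*G = (G + n) + (4 + 25 - 5/3)*G = (G + n) + 82*G/3 = n + 85*G/3)
C/U(-24, -119) = -35935/(-24 + (85/3)*(-119)) = -35935/(-24 - 10115/3) = -35935/(-10187/3) = -35935*(-3/10187) = 107805/10187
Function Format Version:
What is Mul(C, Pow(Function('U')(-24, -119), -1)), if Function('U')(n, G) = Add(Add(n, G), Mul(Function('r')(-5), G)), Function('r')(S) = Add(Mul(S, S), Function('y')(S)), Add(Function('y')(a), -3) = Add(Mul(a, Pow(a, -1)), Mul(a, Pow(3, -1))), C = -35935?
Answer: Rational(107805, 10187) ≈ 10.583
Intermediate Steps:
Function('y')(a) = Add(4, Mul(Rational(1, 3), a)) (Function('y')(a) = Add(3, Add(Mul(a, Pow(a, -1)), Mul(a, Pow(3, -1)))) = Add(3, Add(1, Mul(a, Rational(1, 3)))) = Add(3, Add(1, Mul(Rational(1, 3), a))) = Add(4, Mul(Rational(1, 3), a)))
Function('r')(S) = Add(4, Pow(S, 2), Mul(Rational(1, 3), S)) (Function('r')(S) = Add(Mul(S, S), Add(4, Mul(Rational(1, 3), S))) = Add(Pow(S, 2), Add(4, Mul(Rational(1, 3), S))) = Add(4, Pow(S, 2), Mul(Rational(1, 3), S)))
Function('U')(n, G) = Add(n, Mul(Rational(85, 3), G)) (Function('U')(n, G) = Add(Add(n, G), Mul(Add(4, Pow(-5, 2), Mul(Rational(1, 3), -5)), G)) = Add(Add(G, n), Mul(Add(4, 25, Rational(-5, 3)), G)) = Add(Add(G, n), Mul(Rational(82, 3), G)) = Add(n, Mul(Rational(85, 3), G)))
Mul(C, Pow(Function('U')(-24, -119), -1)) = Mul(-35935, Pow(Add(-24, Mul(Rational(85, 3), -119)), -1)) = Mul(-35935, Pow(Add(-24, Rational(-10115, 3)), -1)) = Mul(-35935, Pow(Rational(-10187, 3), -1)) = Mul(-35935, Rational(-3, 10187)) = Rational(107805, 10187)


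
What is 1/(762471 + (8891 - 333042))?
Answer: 1/438320 ≈ 2.2814e-6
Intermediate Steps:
1/(762471 + (8891 - 333042)) = 1/(762471 - 324151) = 1/438320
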